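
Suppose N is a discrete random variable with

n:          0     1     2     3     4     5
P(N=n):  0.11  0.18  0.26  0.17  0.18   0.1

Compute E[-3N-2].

-9.29

E[-3N-2] = Σ (-3n-2)·P(N=n)
 = (-2)·0.11 + (-5)·0.18 + (-8)·0.26 + (-11)·0.17 + (-14)·0.18 + (-17)·0.1
 = (-0.22) + (-0.9) + (-2.08) + (-1.87) + (-2.52) + (-1.7)
 = -9.29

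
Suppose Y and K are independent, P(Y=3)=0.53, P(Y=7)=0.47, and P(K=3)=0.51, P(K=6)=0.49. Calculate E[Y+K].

E[Y+K] = Σ_y Σ_k (y+k) · P(Y=y)P(K=k)
 = 6·0.2703 + 9·0.2597 + 10·0.2397 + 13·0.2303
 = 1.6218 + 2.3373 + 2.397 + 2.9939
 = 9.35

9.35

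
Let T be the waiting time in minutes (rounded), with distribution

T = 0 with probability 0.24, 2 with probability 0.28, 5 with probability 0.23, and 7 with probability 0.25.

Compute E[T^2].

19.12

E[T^2] = Σ t^2·P(T=t)
 = 0·0.24 + 4·0.28 + 25·0.23 + 49·0.25
 = 0 + 1.12 + 5.75 + 12.25
 = 19.12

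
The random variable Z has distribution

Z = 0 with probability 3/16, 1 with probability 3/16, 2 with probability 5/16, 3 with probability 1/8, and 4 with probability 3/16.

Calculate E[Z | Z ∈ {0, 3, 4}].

2.25

P(Z ∈ {0, 3, 4}) = 3/16 + 1/8 + 3/16 = 1/2.
E[Z | Z ∈ {0, 3, 4}] = [0·3/16 + 3·1/8 + 4·3/16] / (1/2)
 = 9/8 / (1/2)
 = 9/4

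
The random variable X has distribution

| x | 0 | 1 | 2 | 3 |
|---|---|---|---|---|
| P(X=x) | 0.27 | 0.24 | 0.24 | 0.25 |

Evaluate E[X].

1.47

E[X] = Σ x·P(X=x)
 = 0·0.27 + 1·0.24 + 2·0.24 + 3·0.25
 = 0 + 0.24 + 0.48 + 0.75
 = 1.47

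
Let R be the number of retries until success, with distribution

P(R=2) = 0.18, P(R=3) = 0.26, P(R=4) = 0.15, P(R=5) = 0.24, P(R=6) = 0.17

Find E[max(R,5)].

5.17

E[max(R,5)] = Σ max(r,5)·P(R=r)
 = 5·0.18 + 5·0.26 + 5·0.15 + 5·0.24 + 6·0.17
 = 0.9 + 1.3 + 0.75 + 1.2 + 1.02
 = 5.17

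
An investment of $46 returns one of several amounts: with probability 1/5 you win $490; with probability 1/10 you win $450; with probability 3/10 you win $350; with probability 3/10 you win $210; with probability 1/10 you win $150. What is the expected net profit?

280

E[payout] = 490·1/5 + 450·1/10 + 350·3/10 + 210·3/10 + 150·1/10
 = 98 + 45 + 105 + 63 + 15
 = 326
Net = 326 - 46 = 280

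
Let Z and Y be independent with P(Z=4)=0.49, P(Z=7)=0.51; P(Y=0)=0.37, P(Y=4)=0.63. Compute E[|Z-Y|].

E[|Z-Y|] = Σ_z Σ_y |z-y| · P(Z=z)P(Y=y)
 = 4·0.1813 + 0·0.3087 + 7·0.1887 + 3·0.3213
 = 0.7252 + 0 + 1.3209 + 0.9639
 = 3.01

3.01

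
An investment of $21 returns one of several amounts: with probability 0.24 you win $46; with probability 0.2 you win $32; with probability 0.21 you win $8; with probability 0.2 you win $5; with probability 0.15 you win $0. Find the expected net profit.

-0.88

E[payout] = 46·0.24 + 32·0.2 + 8·0.21 + 5·0.2 + 0·0.15
 = 11.04 + 6.4 + 1.68 + 1 + 0
 = 20.12
Net = 20.12 - 21 = -0.88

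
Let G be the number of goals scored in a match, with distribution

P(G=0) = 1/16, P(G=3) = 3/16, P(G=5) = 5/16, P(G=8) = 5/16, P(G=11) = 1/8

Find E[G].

6

E[G] = Σ g·P(G=g)
 = 0·1/16 + 3·3/16 + 5·5/16 + 8·5/16 + 11·1/8
 = 0 + 9/16 + 25/16 + 5/2 + 11/8
 = 6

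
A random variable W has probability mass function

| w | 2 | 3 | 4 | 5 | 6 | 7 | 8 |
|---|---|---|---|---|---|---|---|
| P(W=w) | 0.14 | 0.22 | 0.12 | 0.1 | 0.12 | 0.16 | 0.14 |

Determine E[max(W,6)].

E[max(W,6)] = Σ max(w,6)·P(W=w)
 = 6·0.14 + 6·0.22 + 6·0.12 + 6·0.1 + 6·0.12 + 7·0.16 + 8·0.14
 = 0.84 + 1.32 + 0.72 + 0.6 + 0.72 + 1.12 + 1.12
 = 6.44

6.44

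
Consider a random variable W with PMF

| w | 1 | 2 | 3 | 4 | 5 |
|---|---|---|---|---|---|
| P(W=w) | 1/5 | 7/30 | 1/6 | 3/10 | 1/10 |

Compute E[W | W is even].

3.125

P(W is even) = 7/30 + 3/10 = 8/15.
E[W | W is even] = [2·7/30 + 4·3/10] / (8/15)
 = 5/3 / (8/15)
 = 25/8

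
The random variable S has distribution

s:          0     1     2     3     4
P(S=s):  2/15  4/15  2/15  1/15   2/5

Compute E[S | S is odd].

P(S is odd) = 4/15 + 1/15 = 1/3.
E[S | S is odd] = [1·4/15 + 3·1/15] / (1/3)
 = 7/15 / (1/3)
 = 7/5

1.4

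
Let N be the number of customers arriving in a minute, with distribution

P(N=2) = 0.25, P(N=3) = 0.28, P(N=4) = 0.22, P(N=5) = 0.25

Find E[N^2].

E[N^2] = Σ n^2·P(N=n)
 = 4·0.25 + 9·0.28 + 16·0.22 + 25·0.25
 = 1 + 2.52 + 3.52 + 6.25
 = 13.29

13.29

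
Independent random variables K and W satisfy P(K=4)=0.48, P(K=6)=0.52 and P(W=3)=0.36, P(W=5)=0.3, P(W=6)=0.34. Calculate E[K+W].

E[K+W] = Σ_k Σ_w (k+w) · P(K=k)P(W=w)
 = 7·0.1728 + 9·0.144 + 10·0.1632 + 9·0.1872 + 11·0.156 + 12·0.1768
 = 1.2096 + 1.296 + 1.632 + 1.6848 + 1.716 + 2.1216
 = 9.66

9.66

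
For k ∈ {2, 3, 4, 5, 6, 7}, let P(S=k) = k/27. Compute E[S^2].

E[S^2] = Σ s^2·P(S=s)
 = 4·2/27 + 9·1/9 + 16·4/27 + 25·5/27 + 36·2/9 + 49·7/27
 = 8/27 + 1 + 64/27 + 125/27 + 8 + 343/27
 = 29

29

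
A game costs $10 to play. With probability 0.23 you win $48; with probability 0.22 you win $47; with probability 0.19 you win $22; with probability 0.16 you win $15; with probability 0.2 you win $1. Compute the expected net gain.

E[payout] = 48·0.23 + 47·0.22 + 22·0.19 + 15·0.16 + 1·0.2
 = 11.04 + 10.34 + 4.18 + 2.4 + 0.2
 = 28.16
Net = 28.16 - 10 = 18.16

18.16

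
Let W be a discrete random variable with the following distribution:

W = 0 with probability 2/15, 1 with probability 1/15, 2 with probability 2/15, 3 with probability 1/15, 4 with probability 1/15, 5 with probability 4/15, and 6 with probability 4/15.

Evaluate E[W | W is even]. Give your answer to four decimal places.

3.5556

P(W is even) = 2/15 + 2/15 + 1/15 + 4/15 = 3/5.
E[W | W is even] = [0·2/15 + 2·2/15 + 4·1/15 + 6·4/15] / (3/5)
 = 32/15 / (3/5)
 = 32/9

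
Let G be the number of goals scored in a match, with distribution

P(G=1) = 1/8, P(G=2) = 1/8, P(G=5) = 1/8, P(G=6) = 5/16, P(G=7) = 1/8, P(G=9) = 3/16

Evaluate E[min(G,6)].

E[min(G,6)] = Σ min(g,6)·P(G=g)
 = 1·1/8 + 2·1/8 + 5·1/8 + 6·5/16 + 6·1/8 + 6·3/16
 = 1/8 + 1/4 + 5/8 + 15/8 + 3/4 + 9/8
 = 19/4

4.75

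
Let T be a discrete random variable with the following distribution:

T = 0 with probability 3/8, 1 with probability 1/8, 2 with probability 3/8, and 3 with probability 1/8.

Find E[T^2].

2.75

E[T^2] = Σ t^2·P(T=t)
 = 0·3/8 + 1·1/8 + 4·3/8 + 9·1/8
 = 0 + 1/8 + 3/2 + 9/8
 = 11/4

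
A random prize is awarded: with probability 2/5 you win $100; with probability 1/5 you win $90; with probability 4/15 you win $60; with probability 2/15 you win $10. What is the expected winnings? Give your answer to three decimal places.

E[payout] = 100·2/5 + 90·1/5 + 60·4/15 + 10·2/15
 = 40 + 18 + 16 + 4/3
 = 226/3

75.333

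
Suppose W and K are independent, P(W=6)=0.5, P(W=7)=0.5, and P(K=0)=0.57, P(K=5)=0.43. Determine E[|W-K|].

4.35

E[|W-K|] = Σ_w Σ_k |w-k| · P(W=w)P(K=k)
 = 6·0.285 + 1·0.215 + 7·0.285 + 2·0.215
 = 1.71 + 0.215 + 1.995 + 0.43
 = 4.35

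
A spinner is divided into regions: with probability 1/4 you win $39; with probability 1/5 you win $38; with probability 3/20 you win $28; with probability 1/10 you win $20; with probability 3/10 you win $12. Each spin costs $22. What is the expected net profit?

5.15

E[payout] = 39·1/4 + 38·1/5 + 28·3/20 + 20·1/10 + 12·3/10
 = 39/4 + 38/5 + 21/5 + 2 + 18/5
 = 543/20
Net = 543/20 - 22 = 103/20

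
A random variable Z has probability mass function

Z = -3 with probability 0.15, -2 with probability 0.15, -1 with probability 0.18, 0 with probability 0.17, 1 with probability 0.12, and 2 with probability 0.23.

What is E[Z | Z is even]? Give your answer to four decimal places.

0.2909

P(Z is even) = 0.15 + 0.17 + 0.23 = 0.55.
E[Z | Z is even] = [(-2)·0.15 + 0·0.17 + 2·0.23] / 0.55
 = 0.16 / 0.55
 = 16/55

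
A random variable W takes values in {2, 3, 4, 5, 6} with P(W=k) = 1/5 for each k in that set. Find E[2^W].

E[2^W] = Σ 2^w·P(W=w)
 = 4·1/5 + 8·1/5 + 16·1/5 + 32·1/5 + 64·1/5
 = 4/5 + 8/5 + 16/5 + 32/5 + 64/5
 = 124/5

24.8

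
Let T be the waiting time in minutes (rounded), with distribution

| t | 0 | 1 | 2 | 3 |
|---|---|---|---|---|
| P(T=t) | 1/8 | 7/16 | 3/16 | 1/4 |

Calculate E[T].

1.5625

E[T] = Σ t·P(T=t)
 = 0·1/8 + 1·7/16 + 2·3/16 + 3·1/4
 = 0 + 7/16 + 3/8 + 3/4
 = 25/16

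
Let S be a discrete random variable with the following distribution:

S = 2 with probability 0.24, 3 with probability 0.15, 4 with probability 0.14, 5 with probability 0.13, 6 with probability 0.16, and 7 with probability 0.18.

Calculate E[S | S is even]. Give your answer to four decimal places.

3.7037

P(S is even) = 0.24 + 0.14 + 0.16 = 0.54.
E[S | S is even] = [2·0.24 + 4·0.14 + 6·0.16] / 0.54
 = 2 / 0.54
 = 100/27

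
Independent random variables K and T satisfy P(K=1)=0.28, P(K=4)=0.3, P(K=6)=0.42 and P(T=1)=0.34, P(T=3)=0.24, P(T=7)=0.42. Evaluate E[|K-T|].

E[|K-T|] = Σ_k Σ_t |k-t| · P(K=k)P(T=t)
 = 0·0.0952 + 2·0.0672 + 6·0.1176 + 3·0.102 + 1·0.072 + 3·0.126 + 5·0.1428 + 3·0.1008 + 1·0.1764
 = 0 + 0.1344 + 0.7056 + 0.306 + 0.072 + 0.378 + 0.714 + 0.3024 + 0.1764
 = 2.7888

2.7888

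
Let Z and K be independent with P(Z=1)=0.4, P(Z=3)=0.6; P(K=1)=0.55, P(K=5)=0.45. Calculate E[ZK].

6.16

E[ZK] = Σ_z Σ_k zk · P(Z=z)P(K=k)
 = 1·0.22 + 5·0.18 + 3·0.33 + 15·0.27
 = 0.22 + 0.9 + 0.99 + 4.05
 = 6.16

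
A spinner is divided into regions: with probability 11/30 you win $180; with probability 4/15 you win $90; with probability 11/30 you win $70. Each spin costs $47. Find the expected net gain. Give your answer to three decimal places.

E[payout] = 180·11/30 + 90·4/15 + 70·11/30
 = 66 + 24 + 77/3
 = 347/3
Net = 347/3 - 47 = 206/3

68.667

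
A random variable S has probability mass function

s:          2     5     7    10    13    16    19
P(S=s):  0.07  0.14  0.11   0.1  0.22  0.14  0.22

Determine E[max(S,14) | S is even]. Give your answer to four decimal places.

14.9032

P(S is even) = 0.07 + 0.1 + 0.14 = 0.31.
E[max(S,14) | S is even] = [14·0.07 + 14·0.1 + 16·0.14] / 0.31
 = 4.62 / 0.31
 = 462/31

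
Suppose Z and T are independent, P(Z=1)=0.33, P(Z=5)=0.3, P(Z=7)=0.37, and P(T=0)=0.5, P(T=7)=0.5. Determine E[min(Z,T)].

2.21

E[min(Z,T)] = Σ_z Σ_t min(z,t) · P(Z=z)P(T=t)
 = 0·0.165 + 1·0.165 + 0·0.15 + 5·0.15 + 0·0.185 + 7·0.185
 = 0 + 0.165 + 0 + 0.75 + 0 + 1.295
 = 2.21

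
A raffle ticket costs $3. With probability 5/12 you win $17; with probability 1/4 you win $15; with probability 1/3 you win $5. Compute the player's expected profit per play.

E[payout] = 17·5/12 + 15·1/4 + 5·1/3
 = 85/12 + 15/4 + 5/3
 = 25/2
Net = 25/2 - 3 = 19/2

9.5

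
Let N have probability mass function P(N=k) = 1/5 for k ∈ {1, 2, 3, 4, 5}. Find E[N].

E[N] = Σ n·P(N=n)
 = 1·1/5 + 2·1/5 + 3·1/5 + 4·1/5 + 5·1/5
 = 1/5 + 2/5 + 3/5 + 4/5 + 1
 = 3

3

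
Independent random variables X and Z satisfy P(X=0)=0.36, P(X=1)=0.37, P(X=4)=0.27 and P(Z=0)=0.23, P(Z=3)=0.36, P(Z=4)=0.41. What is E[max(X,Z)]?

3.1507

E[max(X,Z)] = Σ_x Σ_z max(x,z) · P(X=x)P(Z=z)
 = 0·0.0828 + 3·0.1296 + 4·0.1476 + 1·0.0851 + 3·0.1332 + 4·0.1517 + 4·0.0621 + 4·0.0972 + 4·0.1107
 = 0 + 0.3888 + 0.5904 + 0.0851 + 0.3996 + 0.6068 + 0.2484 + 0.3888 + 0.4428
 = 3.1507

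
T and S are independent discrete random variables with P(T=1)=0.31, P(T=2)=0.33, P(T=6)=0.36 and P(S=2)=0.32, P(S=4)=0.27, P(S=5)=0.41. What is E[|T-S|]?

E[|T-S|] = Σ_t Σ_s |t-s| · P(T=t)P(S=s)
 = 1·0.0992 + 3·0.0837 + 4·0.1271 + 0·0.1056 + 2·0.0891 + 3·0.1353 + 4·0.1152 + 2·0.0972 + 1·0.1476
 = 0.0992 + 0.2511 + 0.5084 + 0 + 0.1782 + 0.4059 + 0.4608 + 0.1944 + 0.1476
 = 2.2456

2.2456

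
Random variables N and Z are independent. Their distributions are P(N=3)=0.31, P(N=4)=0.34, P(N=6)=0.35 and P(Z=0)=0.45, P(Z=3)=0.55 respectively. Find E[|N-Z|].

E[|N-Z|] = Σ_n Σ_z |n-z| · P(N=n)P(Z=z)
 = 3·0.1395 + 0·0.1705 + 4·0.153 + 1·0.187 + 6·0.1575 + 3·0.1925
 = 0.4185 + 0 + 0.612 + 0.187 + 0.945 + 0.5775
 = 2.74

2.74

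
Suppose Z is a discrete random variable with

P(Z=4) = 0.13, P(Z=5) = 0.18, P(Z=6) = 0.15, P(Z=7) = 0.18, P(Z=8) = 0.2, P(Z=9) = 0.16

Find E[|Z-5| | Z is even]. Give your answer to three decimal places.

1.833

P(Z is even) = 0.13 + 0.15 + 0.2 = 0.48.
E[|Z-5| | Z is even] = [1·0.13 + 1·0.15 + 3·0.2] / 0.48
 = 0.88 / 0.48
 = 11/6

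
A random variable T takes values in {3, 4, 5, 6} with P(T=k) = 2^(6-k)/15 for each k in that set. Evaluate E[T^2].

14.8

E[T^2] = Σ t^2·P(T=t)
 = 9·8/15 + 16·4/15 + 25·2/15 + 36·1/15
 = 24/5 + 64/15 + 10/3 + 12/5
 = 74/5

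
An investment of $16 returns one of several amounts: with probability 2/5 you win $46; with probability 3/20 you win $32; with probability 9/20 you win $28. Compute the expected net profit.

E[payout] = 46·2/5 + 32·3/20 + 28·9/20
 = 92/5 + 24/5 + 63/5
 = 179/5
Net = 179/5 - 16 = 99/5

19.8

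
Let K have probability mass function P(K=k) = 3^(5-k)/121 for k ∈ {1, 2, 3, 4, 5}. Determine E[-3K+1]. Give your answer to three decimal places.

E[-3K+1] = Σ (-3k+1)·P(K=k)
 = (-2)·81/121 + (-5)·27/121 + (-8)·9/121 + (-11)·3/121 + (-14)·1/121
 = (-162/121) + (-135/121) + (-72/121) + (-3/11) + (-14/121)
 = -416/121

-3.438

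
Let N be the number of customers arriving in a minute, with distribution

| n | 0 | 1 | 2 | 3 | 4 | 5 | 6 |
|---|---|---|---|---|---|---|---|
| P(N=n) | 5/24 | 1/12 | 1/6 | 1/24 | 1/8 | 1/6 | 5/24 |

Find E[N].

E[N] = Σ n·P(N=n)
 = 0·5/24 + 1·1/12 + 2·1/6 + 3·1/24 + 4·1/8 + 5·1/6 + 6·5/24
 = 0 + 1/12 + 1/3 + 1/8 + 1/2 + 5/6 + 5/4
 = 25/8

3.125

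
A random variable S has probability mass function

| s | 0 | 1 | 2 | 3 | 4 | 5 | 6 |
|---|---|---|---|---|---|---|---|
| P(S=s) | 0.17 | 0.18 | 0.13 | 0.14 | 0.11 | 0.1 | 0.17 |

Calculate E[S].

E[S] = Σ s·P(S=s)
 = 0·0.17 + 1·0.18 + 2·0.13 + 3·0.14 + 4·0.11 + 5·0.1 + 6·0.17
 = 0 + 0.18 + 0.26 + 0.42 + 0.44 + 0.5 + 1.02
 = 2.82

2.82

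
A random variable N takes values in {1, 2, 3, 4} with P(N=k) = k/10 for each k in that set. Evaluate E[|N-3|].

E[|N-3|] = Σ |n-3|·P(N=n)
 = 2·1/10 + 1·1/5 + 0·3/10 + 1·2/5
 = 1/5 + 1/5 + 0 + 2/5
 = 4/5

0.8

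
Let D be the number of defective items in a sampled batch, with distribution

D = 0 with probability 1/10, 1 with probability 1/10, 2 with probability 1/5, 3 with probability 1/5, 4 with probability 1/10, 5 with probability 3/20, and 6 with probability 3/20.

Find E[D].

E[D] = Σ d·P(D=d)
 = 0·1/10 + 1·1/10 + 2·1/5 + 3·1/5 + 4·1/10 + 5·3/20 + 6·3/20
 = 0 + 1/10 + 2/5 + 3/5 + 2/5 + 3/4 + 9/10
 = 63/20

3.15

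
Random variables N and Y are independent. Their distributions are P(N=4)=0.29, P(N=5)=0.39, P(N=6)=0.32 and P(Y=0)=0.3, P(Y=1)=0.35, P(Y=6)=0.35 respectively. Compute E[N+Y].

E[N+Y] = Σ_n Σ_y (n+y) · P(N=n)P(Y=y)
 = 4·0.087 + 5·0.1015 + 10·0.1015 + 5·0.117 + 6·0.1365 + 11·0.1365 + 6·0.096 + 7·0.112 + 12·0.112
 = 0.348 + 0.5075 + 1.015 + 0.585 + 0.819 + 1.5015 + 0.576 + 0.784 + 1.344
 = 7.48

7.48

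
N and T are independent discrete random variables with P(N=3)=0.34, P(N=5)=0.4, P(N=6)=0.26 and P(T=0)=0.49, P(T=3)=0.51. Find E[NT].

7.0074

E[NT] = Σ_n Σ_t nt · P(N=n)P(T=t)
 = 0·0.1666 + 9·0.1734 + 0·0.196 + 15·0.204 + 0·0.1274 + 18·0.1326
 = 0 + 1.5606 + 0 + 3.06 + 0 + 2.3868
 = 7.0074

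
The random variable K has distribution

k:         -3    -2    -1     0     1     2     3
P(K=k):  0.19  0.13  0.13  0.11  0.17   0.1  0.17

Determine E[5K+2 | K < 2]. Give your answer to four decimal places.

P(K < 2) = 0.19 + 0.13 + 0.13 + 0.11 + 0.17 = 0.73.
E[5K+2 | K < 2] = [(-13)·0.19 + (-8)·0.13 + (-3)·0.13 + 2·0.11 + 7·0.17] / 0.73
 = -2.49 / 0.73
 = -249/73

-3.4110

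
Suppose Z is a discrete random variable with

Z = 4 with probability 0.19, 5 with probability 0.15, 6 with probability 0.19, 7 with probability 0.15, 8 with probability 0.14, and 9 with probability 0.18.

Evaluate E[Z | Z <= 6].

P(Z <= 6) = 0.19 + 0.15 + 0.19 = 0.53.
E[Z | Z <= 6] = [4·0.19 + 5·0.15 + 6·0.19] / 0.53
 = 2.65 / 0.53
 = 5

5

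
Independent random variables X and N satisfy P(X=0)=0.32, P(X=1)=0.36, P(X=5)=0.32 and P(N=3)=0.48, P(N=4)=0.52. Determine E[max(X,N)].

3.9936

E[max(X,N)] = Σ_x Σ_n max(x,n) · P(X=x)P(N=n)
 = 3·0.1536 + 4·0.1664 + 3·0.1728 + 4·0.1872 + 5·0.1536 + 5·0.1664
 = 0.4608 + 0.6656 + 0.5184 + 0.7488 + 0.768 + 0.832
 = 3.9936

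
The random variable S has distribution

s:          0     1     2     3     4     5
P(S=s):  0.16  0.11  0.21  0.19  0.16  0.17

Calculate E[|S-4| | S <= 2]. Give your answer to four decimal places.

P(S <= 2) = 0.16 + 0.11 + 0.21 = 0.48.
E[|S-4| | S <= 2] = [4·0.16 + 3·0.11 + 2·0.21] / 0.48
 = 1.39 / 0.48
 = 139/48

2.8958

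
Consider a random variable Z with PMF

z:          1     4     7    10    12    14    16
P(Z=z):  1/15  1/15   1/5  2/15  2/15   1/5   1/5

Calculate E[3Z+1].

33

E[3Z+1] = Σ (3z+1)·P(Z=z)
 = 4·1/15 + 13·1/15 + 22·1/5 + 31·2/15 + 37·2/15 + 43·1/5 + 49·1/5
 = 4/15 + 13/15 + 22/5 + 62/15 + 74/15 + 43/5 + 49/5
 = 33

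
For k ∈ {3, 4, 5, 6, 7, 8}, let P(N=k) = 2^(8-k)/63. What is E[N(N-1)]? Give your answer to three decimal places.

E[N(N-1)] = Σ n(n-1)·P(N=n)
 = 6·32/63 + 12·16/63 + 20·8/63 + 30·4/63 + 42·2/63 + 56·1/63
 = 64/21 + 64/21 + 160/63 + 40/21 + 4/3 + 8/9
 = 268/21

12.762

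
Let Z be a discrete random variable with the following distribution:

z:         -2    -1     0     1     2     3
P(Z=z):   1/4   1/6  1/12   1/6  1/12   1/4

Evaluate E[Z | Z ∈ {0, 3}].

2.25

P(Z ∈ {0, 3}) = 1/12 + 1/4 = 1/3.
E[Z | Z ∈ {0, 3}] = [0·1/12 + 3·1/4] / (1/3)
 = 3/4 / (1/3)
 = 9/4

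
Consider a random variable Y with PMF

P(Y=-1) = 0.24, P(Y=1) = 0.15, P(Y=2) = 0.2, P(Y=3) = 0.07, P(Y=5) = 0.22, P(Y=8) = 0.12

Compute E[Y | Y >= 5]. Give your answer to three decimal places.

P(Y >= 5) = 0.22 + 0.12 = 0.34.
E[Y | Y >= 5] = [5·0.22 + 8·0.12] / 0.34
 = 2.06 / 0.34
 = 103/17

6.059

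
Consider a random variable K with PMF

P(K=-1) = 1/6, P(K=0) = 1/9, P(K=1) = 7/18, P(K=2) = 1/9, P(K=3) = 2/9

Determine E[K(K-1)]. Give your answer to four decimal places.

E[K(K-1)] = Σ k(k-1)·P(K=k)
 = 2·1/6 + 0·1/9 + 0·7/18 + 2·1/9 + 6·2/9
 = 1/3 + 0 + 0 + 2/9 + 4/3
 = 17/9

1.8889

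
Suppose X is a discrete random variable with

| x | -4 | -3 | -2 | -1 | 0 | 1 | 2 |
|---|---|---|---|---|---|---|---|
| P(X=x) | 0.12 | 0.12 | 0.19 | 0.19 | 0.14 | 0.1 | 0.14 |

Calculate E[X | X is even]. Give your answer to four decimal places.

-0.9831

P(X is even) = 0.12 + 0.19 + 0.14 + 0.14 = 0.59.
E[X | X is even] = [(-4)·0.12 + (-2)·0.19 + 0·0.14 + 2·0.14] / 0.59
 = -0.58 / 0.59
 = -58/59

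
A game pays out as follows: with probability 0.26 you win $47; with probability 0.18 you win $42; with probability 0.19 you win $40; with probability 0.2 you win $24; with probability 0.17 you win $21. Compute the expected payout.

35.75

E[payout] = 47·0.26 + 42·0.18 + 40·0.19 + 24·0.2 + 21·0.17
 = 12.22 + 7.56 + 7.6 + 4.8 + 3.57
 = 35.75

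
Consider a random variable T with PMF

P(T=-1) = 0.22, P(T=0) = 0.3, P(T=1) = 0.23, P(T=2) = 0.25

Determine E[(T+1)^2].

3.47

E[(T+1)^2] = Σ (t+1)^2·P(T=t)
 = 0·0.22 + 1·0.3 + 4·0.23 + 9·0.25
 = 0 + 0.3 + 0.92 + 2.25
 = 3.47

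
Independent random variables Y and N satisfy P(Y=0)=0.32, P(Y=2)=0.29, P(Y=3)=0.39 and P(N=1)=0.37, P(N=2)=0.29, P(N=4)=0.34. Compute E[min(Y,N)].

1.241

E[min(Y,N)] = Σ_y Σ_n min(y,n) · P(Y=y)P(N=n)
 = 0·0.1184 + 0·0.0928 + 0·0.1088 + 1·0.1073 + 2·0.0841 + 2·0.0986 + 1·0.1443 + 2·0.1131 + 3·0.1326
 = 0 + 0 + 0 + 0.1073 + 0.1682 + 0.1972 + 0.1443 + 0.2262 + 0.3978
 = 1.241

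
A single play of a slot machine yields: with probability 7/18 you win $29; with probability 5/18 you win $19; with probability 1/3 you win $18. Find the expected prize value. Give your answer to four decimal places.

E[payout] = 29·7/18 + 19·5/18 + 18·1/3
 = 203/18 + 95/18 + 6
 = 203/9

22.5556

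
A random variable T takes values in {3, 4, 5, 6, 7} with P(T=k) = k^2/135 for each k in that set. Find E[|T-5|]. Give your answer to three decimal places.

E[|T-5|] = Σ |t-5|·P(T=t)
 = 2·1/15 + 1·16/135 + 0·5/27 + 1·4/15 + 2·49/135
 = 2/15 + 16/135 + 0 + 4/15 + 98/135
 = 56/45

1.244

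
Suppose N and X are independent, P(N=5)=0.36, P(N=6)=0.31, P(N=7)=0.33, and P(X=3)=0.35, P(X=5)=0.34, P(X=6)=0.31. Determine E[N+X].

10.58

E[N+X] = Σ_n Σ_x (n+x) · P(N=n)P(X=x)
 = 8·0.126 + 10·0.1224 + 11·0.1116 + 9·0.1085 + 11·0.1054 + 12·0.0961 + 10·0.1155 + 12·0.1122 + 13·0.1023
 = 1.008 + 1.224 + 1.2276 + 0.9765 + 1.1594 + 1.1532 + 1.155 + 1.3464 + 1.3299
 = 10.58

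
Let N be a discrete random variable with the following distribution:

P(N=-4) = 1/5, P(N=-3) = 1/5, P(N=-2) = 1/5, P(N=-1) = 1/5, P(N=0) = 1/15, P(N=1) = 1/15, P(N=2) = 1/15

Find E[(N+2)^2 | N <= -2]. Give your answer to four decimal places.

1.6667

P(N <= -2) = 1/5 + 1/5 + 1/5 = 3/5.
E[(N+2)^2 | N <= -2] = [4·1/5 + 1·1/5 + 0·1/5] / (3/5)
 = 1 / (3/5)
 = 5/3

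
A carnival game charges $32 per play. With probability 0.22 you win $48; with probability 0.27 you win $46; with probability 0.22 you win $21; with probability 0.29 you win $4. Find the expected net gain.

E[payout] = 48·0.22 + 46·0.27 + 21·0.22 + 4·0.29
 = 10.56 + 12.42 + 4.62 + 1.16
 = 28.76
Net = 28.76 - 32 = -3.24

-3.24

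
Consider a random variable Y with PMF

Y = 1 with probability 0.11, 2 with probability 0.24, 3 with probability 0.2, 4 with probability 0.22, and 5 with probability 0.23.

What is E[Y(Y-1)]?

8.92

E[Y(Y-1)] = Σ y(y-1)·P(Y=y)
 = 0·0.11 + 2·0.24 + 6·0.2 + 12·0.22 + 20·0.23
 = 0 + 0.48 + 1.2 + 2.64 + 4.6
 = 8.92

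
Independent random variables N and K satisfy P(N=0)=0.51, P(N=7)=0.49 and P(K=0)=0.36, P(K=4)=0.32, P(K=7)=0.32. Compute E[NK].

E[NK] = Σ_n Σ_k nk · P(N=n)P(K=k)
 = 0·0.1836 + 0·0.1632 + 0·0.1632 + 0·0.1764 + 28·0.1568 + 49·0.1568
 = 0 + 0 + 0 + 0 + 4.3904 + 7.6832
 = 12.0736

12.0736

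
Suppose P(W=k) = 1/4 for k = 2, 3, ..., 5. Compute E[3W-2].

8.5

E[3W-2] = Σ (3w-2)·P(W=w)
 = 4·1/4 + 7·1/4 + 10·1/4 + 13·1/4
 = 1 + 7/4 + 5/2 + 13/4
 = 17/2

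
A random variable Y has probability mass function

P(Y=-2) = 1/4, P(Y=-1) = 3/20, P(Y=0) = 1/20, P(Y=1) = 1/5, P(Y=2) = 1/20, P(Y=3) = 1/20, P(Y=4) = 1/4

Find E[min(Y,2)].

E[min(Y,2)] = Σ min(y,2)·P(Y=y)
 = (-2)·1/4 + (-1)·3/20 + 0·1/20 + 1·1/5 + 2·1/20 + 2·1/20 + 2·1/4
 = (-1/2) + (-3/20) + 0 + 1/5 + 1/10 + 1/10 + 1/2
 = 1/4

0.25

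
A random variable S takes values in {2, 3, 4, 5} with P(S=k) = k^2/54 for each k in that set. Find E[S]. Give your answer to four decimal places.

4.1481

E[S] = Σ s·P(S=s)
 = 2·2/27 + 3·1/6 + 4·8/27 + 5·25/54
 = 4/27 + 1/2 + 32/27 + 125/54
 = 112/27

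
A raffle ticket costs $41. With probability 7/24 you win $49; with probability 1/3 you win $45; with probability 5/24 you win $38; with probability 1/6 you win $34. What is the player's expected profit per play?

E[payout] = 49·7/24 + 45·1/3 + 38·5/24 + 34·1/6
 = 343/24 + 15 + 95/12 + 17/3
 = 343/8
Net = 343/8 - 41 = 15/8

1.875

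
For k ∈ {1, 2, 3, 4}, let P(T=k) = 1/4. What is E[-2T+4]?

E[-2T+4] = Σ (-2t+4)·P(T=t)
 = 2·1/4 + 0·1/4 + (-2)·1/4 + (-4)·1/4
 = 1/2 + 0 + (-1/2) + (-1)
 = -1

-1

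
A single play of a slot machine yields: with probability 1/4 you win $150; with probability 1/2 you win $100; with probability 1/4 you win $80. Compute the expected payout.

E[payout] = 150·1/4 + 100·1/2 + 80·1/4
 = 75/2 + 50 + 20
 = 215/2

107.5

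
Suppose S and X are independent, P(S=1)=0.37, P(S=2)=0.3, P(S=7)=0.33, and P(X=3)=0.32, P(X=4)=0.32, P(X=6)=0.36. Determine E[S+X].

E[S+X] = Σ_s Σ_x (s+x) · P(S=s)P(X=x)
 = 4·0.1184 + 5·0.1184 + 7·0.1332 + 5·0.096 + 6·0.096 + 8·0.108 + 10·0.1056 + 11·0.1056 + 13·0.1188
 = 0.4736 + 0.592 + 0.9324 + 0.48 + 0.576 + 0.864 + 1.056 + 1.1616 + 1.5444
 = 7.68

7.68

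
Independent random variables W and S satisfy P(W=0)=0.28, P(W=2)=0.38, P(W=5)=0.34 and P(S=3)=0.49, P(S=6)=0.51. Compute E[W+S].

6.99

E[W+S] = Σ_w Σ_s (w+s) · P(W=w)P(S=s)
 = 3·0.1372 + 6·0.1428 + 5·0.1862 + 8·0.1938 + 8·0.1666 + 11·0.1734
 = 0.4116 + 0.8568 + 0.931 + 1.5504 + 1.3328 + 1.9074
 = 6.99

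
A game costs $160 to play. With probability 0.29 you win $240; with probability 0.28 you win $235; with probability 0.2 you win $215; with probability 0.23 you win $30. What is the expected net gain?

E[payout] = 240·0.29 + 235·0.28 + 215·0.2 + 30·0.23
 = 69.6 + 65.8 + 43 + 6.9
 = 185.3
Net = 185.3 - 160 = 25.3

25.3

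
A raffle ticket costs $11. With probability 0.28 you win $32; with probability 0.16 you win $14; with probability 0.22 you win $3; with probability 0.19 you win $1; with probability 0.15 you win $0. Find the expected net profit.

E[payout] = 32·0.28 + 14·0.16 + 3·0.22 + 1·0.19 + 0·0.15
 = 8.96 + 2.24 + 0.66 + 0.19 + 0
 = 12.05
Net = 12.05 - 11 = 1.05

1.05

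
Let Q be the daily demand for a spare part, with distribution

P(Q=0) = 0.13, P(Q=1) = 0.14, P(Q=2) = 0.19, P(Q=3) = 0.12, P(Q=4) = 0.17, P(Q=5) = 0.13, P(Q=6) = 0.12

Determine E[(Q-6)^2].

13.11

E[(Q-6)^2] = Σ (q-6)^2·P(Q=q)
 = 36·0.13 + 25·0.14 + 16·0.19 + 9·0.12 + 4·0.17 + 1·0.13 + 0·0.12
 = 4.68 + 3.5 + 3.04 + 1.08 + 0.68 + 0.13 + 0
 = 13.11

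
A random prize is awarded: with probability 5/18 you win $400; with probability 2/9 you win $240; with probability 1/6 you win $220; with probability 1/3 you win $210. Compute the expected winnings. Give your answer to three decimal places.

271.111

E[payout] = 400·5/18 + 240·2/9 + 220·1/6 + 210·1/3
 = 1000/9 + 160/3 + 110/3 + 70
 = 2440/9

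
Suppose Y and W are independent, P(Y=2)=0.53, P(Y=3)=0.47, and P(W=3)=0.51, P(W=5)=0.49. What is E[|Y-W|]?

E[|Y-W|] = Σ_y Σ_w |y-w| · P(Y=y)P(W=w)
 = 1·0.2703 + 3·0.2597 + 0·0.2397 + 2·0.2303
 = 0.2703 + 0.7791 + 0 + 0.4606
 = 1.51

1.51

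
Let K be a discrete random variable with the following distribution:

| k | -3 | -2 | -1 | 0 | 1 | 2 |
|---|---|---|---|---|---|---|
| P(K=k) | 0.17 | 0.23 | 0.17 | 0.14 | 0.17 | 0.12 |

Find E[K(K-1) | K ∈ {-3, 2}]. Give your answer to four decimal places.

7.8621

P(K ∈ {-3, 2}) = 0.17 + 0.12 = 0.29.
E[K(K-1) | K ∈ {-3, 2}] = [12·0.17 + 2·0.12] / 0.29
 = 2.28 / 0.29
 = 228/29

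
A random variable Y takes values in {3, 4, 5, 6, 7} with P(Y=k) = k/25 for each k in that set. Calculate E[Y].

5.4

E[Y] = Σ y·P(Y=y)
 = 3·3/25 + 4·4/25 + 5·1/5 + 6·6/25 + 7·7/25
 = 9/25 + 16/25 + 1 + 36/25 + 49/25
 = 27/5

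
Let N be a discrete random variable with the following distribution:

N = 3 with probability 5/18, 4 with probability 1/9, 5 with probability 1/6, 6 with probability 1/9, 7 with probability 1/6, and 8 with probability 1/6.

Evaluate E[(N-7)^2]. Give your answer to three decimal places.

6.389

E[(N-7)^2] = Σ (n-7)^2·P(N=n)
 = 16·5/18 + 9·1/9 + 4·1/6 + 1·1/9 + 0·1/6 + 1·1/6
 = 40/9 + 1 + 2/3 + 1/9 + 0 + 1/6
 = 115/18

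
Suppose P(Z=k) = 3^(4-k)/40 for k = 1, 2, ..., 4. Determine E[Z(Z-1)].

E[Z(Z-1)] = Σ z(z-1)·P(Z=z)
 = 0·27/40 + 2·9/40 + 6·3/40 + 12·1/40
 = 0 + 9/20 + 9/20 + 3/10
 = 6/5

1.2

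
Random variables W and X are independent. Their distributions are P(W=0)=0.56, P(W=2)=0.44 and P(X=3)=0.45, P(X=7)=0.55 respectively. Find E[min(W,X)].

E[min(W,X)] = Σ_w Σ_x min(w,x) · P(W=w)P(X=x)
 = 0·0.252 + 0·0.308 + 2·0.198 + 2·0.242
 = 0 + 0 + 0.396 + 0.484
 = 0.88

0.88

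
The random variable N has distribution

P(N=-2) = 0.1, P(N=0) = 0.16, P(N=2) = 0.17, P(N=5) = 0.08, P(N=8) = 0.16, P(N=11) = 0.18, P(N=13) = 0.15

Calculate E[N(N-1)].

E[N(N-1)] = Σ n(n-1)·P(N=n)
 = 6·0.1 + 0·0.16 + 2·0.17 + 20·0.08 + 56·0.16 + 110·0.18 + 156·0.15
 = 0.6 + 0 + 0.34 + 1.6 + 8.96 + 19.8 + 23.4
 = 54.7

54.7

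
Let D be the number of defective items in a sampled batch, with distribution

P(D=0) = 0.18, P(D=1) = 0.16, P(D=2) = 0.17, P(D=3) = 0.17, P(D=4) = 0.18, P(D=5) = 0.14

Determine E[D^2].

8.75

E[D^2] = Σ d^2·P(D=d)
 = 0·0.18 + 1·0.16 + 4·0.17 + 9·0.17 + 16·0.18 + 25·0.14
 = 0 + 0.16 + 0.68 + 1.53 + 2.88 + 3.5
 = 8.75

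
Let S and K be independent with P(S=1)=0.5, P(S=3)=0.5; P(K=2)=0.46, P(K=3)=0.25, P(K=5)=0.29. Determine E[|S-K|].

1.58

E[|S-K|] = Σ_s Σ_k |s-k| · P(S=s)P(K=k)
 = 1·0.23 + 2·0.125 + 4·0.145 + 1·0.23 + 0·0.125 + 2·0.145
 = 0.23 + 0.25 + 0.58 + 0.23 + 0 + 0.29
 = 1.58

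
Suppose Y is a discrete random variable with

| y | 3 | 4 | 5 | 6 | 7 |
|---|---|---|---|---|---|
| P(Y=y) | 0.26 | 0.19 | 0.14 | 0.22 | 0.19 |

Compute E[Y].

4.89

E[Y] = Σ y·P(Y=y)
 = 3·0.26 + 4·0.19 + 5·0.14 + 6·0.22 + 7·0.19
 = 0.78 + 0.76 + 0.7 + 1.32 + 1.33
 = 4.89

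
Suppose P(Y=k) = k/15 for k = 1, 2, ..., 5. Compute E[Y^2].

E[Y^2] = Σ y^2·P(Y=y)
 = 1·1/15 + 4·2/15 + 9·1/5 + 16·4/15 + 25·1/3
 = 1/15 + 8/15 + 9/5 + 64/15 + 25/3
 = 15

15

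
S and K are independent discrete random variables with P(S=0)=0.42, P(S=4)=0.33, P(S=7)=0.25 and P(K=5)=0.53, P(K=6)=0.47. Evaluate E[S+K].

E[S+K] = Σ_s Σ_k (s+k) · P(S=s)P(K=k)
 = 5·0.2226 + 6·0.1974 + 9·0.1749 + 10·0.1551 + 12·0.1325 + 13·0.1175
 = 1.113 + 1.1844 + 1.5741 + 1.551 + 1.59 + 1.5275
 = 8.54

8.54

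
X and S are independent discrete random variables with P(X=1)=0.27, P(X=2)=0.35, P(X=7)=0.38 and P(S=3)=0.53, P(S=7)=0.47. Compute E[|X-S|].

2.8612

E[|X-S|] = Σ_x Σ_s |x-s| · P(X=x)P(S=s)
 = 2·0.1431 + 6·0.1269 + 1·0.1855 + 5·0.1645 + 4·0.2014 + 0·0.1786
 = 0.2862 + 0.7614 + 0.1855 + 0.8225 + 0.8056 + 0
 = 2.8612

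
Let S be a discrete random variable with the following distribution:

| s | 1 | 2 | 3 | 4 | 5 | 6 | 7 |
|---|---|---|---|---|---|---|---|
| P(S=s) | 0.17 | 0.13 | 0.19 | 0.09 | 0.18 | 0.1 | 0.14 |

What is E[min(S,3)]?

2.53

E[min(S,3)] = Σ min(s,3)·P(S=s)
 = 1·0.17 + 2·0.13 + 3·0.19 + 3·0.09 + 3·0.18 + 3·0.1 + 3·0.14
 = 0.17 + 0.26 + 0.57 + 0.27 + 0.54 + 0.3 + 0.42
 = 2.53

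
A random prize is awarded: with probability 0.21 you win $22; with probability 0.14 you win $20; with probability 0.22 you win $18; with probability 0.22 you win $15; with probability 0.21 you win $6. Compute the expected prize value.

15.94

E[payout] = 22·0.21 + 20·0.14 + 18·0.22 + 15·0.22 + 6·0.21
 = 4.62 + 2.8 + 3.96 + 3.3 + 1.26
 = 15.94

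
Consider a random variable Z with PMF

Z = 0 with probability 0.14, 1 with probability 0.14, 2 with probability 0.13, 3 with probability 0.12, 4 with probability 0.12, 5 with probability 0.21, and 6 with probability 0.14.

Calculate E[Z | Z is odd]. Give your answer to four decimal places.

3.2979

P(Z is odd) = 0.14 + 0.12 + 0.21 = 0.47.
E[Z | Z is odd] = [1·0.14 + 3·0.12 + 5·0.21] / 0.47
 = 1.55 / 0.47
 = 155/47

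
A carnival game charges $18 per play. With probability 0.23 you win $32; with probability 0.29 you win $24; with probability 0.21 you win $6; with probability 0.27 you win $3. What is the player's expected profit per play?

-1.61

E[payout] = 32·0.23 + 24·0.29 + 6·0.21 + 3·0.27
 = 7.36 + 6.96 + 1.26 + 0.81
 = 16.39
Net = 16.39 - 18 = -1.61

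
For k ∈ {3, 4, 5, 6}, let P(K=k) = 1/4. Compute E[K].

4.5

E[K] = Σ k·P(K=k)
 = 3·1/4 + 4·1/4 + 5·1/4 + 6·1/4
 = 3/4 + 1 + 5/4 + 3/2
 = 9/2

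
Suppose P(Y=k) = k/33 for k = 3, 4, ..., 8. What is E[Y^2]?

E[Y^2] = Σ y^2·P(Y=y)
 = 9·1/11 + 16·4/33 + 25·5/33 + 36·2/11 + 49·7/33 + 64·8/33
 = 9/11 + 64/33 + 125/33 + 72/11 + 343/33 + 512/33
 = 39

39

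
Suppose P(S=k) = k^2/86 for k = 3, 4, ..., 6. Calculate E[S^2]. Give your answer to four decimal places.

E[S^2] = Σ s^2·P(S=s)
 = 9·9/86 + 16·8/43 + 25·25/86 + 36·18/43
 = 81/86 + 128/43 + 625/86 + 648/43
 = 1129/43

26.2558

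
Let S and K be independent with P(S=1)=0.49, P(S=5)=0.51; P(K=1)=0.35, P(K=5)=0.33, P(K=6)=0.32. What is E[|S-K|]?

2.308

E[|S-K|] = Σ_s Σ_k |s-k| · P(S=s)P(K=k)
 = 0·0.1715 + 4·0.1617 + 5·0.1568 + 4·0.1785 + 0·0.1683 + 1·0.1632
 = 0 + 0.6468 + 0.784 + 0.714 + 0 + 0.1632
 = 2.308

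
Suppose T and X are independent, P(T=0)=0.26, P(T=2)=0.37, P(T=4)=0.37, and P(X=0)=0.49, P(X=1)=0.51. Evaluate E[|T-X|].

E[|T-X|] = Σ_t Σ_x |t-x| · P(T=t)P(X=x)
 = 0·0.1274 + 1·0.1326 + 2·0.1813 + 1·0.1887 + 4·0.1813 + 3·0.1887
 = 0 + 0.1326 + 0.3626 + 0.1887 + 0.7252 + 0.5661
 = 1.9752

1.9752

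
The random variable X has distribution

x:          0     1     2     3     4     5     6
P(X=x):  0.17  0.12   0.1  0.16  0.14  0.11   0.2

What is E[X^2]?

14.15

E[X^2] = Σ x^2·P(X=x)
 = 0·0.17 + 1·0.12 + 4·0.1 + 9·0.16 + 16·0.14 + 25·0.11 + 36·0.2
 = 0 + 0.12 + 0.4 + 1.44 + 2.24 + 2.75 + 7.2
 = 14.15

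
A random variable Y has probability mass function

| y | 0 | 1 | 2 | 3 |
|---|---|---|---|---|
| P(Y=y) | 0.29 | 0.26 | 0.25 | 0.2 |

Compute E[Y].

1.36

E[Y] = Σ y·P(Y=y)
 = 0·0.29 + 1·0.26 + 2·0.25 + 3·0.2
 = 0 + 0.26 + 0.5 + 0.6
 = 1.36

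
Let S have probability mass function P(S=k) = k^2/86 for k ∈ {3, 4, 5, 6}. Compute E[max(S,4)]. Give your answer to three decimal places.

5.128

E[max(S,4)] = Σ max(s,4)·P(S=s)
 = 4·9/86 + 4·8/43 + 5·25/86 + 6·18/43
 = 18/43 + 32/43 + 125/86 + 108/43
 = 441/86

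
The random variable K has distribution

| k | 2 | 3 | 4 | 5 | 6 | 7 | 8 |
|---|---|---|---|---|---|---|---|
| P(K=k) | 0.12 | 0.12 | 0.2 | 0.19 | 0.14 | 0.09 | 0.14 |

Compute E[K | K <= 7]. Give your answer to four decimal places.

4.4419

P(K <= 7) = 0.12 + 0.12 + 0.2 + 0.19 + 0.14 + 0.09 = 0.86.
E[K | K <= 7] = [2·0.12 + 3·0.12 + 4·0.2 + 5·0.19 + 6·0.14 + 7·0.09] / 0.86
 = 3.82 / 0.86
 = 191/43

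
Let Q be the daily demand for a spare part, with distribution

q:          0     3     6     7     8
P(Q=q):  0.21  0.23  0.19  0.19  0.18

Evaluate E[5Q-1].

22

E[5Q-1] = Σ (5q-1)·P(Q=q)
 = (-1)·0.21 + 14·0.23 + 29·0.19 + 34·0.19 + 39·0.18
 = (-0.21) + 3.22 + 5.51 + 6.46 + 7.02
 = 22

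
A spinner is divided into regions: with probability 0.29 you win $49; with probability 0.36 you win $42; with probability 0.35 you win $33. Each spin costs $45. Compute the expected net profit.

E[payout] = 49·0.29 + 42·0.36 + 33·0.35
 = 14.21 + 15.12 + 11.55
 = 40.88
Net = 40.88 - 45 = -4.12

-4.12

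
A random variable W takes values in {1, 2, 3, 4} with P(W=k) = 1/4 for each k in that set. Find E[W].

2.5

E[W] = Σ w·P(W=w)
 = 1·1/4 + 2·1/4 + 3·1/4 + 4·1/4
 = 1/4 + 1/2 + 3/4 + 1
 = 5/2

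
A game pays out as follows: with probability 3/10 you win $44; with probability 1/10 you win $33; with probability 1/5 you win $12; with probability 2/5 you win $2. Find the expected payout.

E[payout] = 44·3/10 + 33·1/10 + 12·1/5 + 2·2/5
 = 66/5 + 33/10 + 12/5 + 4/5
 = 197/10

19.7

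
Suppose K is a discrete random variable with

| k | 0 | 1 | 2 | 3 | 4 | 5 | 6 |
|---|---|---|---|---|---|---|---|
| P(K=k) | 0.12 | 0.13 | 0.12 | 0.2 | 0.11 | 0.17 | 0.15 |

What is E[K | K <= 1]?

0.52

P(K <= 1) = 0.12 + 0.13 = 0.25.
E[K | K <= 1] = [0·0.12 + 1·0.13] / 0.25
 = 0.13 / 0.25
 = 13/25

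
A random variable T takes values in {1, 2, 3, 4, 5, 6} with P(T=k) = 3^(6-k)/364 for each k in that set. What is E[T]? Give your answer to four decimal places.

E[T] = Σ t·P(T=t)
 = 1·243/364 + 2·81/364 + 3·27/364 + 4·9/364 + 5·3/364 + 6·1/364
 = 243/364 + 81/182 + 81/364 + 9/91 + 15/364 + 3/182
 = 543/364

1.4918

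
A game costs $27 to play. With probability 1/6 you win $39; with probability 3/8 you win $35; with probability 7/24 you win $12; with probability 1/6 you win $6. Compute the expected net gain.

-2.875

E[payout] = 39·1/6 + 35·3/8 + 12·7/24 + 6·1/6
 = 13/2 + 105/8 + 7/2 + 1
 = 193/8
Net = 193/8 - 27 = -23/8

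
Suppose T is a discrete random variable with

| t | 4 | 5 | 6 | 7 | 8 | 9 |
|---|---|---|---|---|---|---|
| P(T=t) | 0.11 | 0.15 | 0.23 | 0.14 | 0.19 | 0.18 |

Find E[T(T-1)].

40.7

E[T(T-1)] = Σ t(t-1)·P(T=t)
 = 12·0.11 + 20·0.15 + 30·0.23 + 42·0.14 + 56·0.19 + 72·0.18
 = 1.32 + 3 + 6.9 + 5.88 + 10.64 + 12.96
 = 40.7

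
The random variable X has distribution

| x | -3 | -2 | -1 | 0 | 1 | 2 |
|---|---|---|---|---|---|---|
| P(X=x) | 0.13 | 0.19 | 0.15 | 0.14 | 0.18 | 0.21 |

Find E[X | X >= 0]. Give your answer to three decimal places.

P(X >= 0) = 0.14 + 0.18 + 0.21 = 0.53.
E[X | X >= 0] = [0·0.14 + 1·0.18 + 2·0.21] / 0.53
 = 0.6 / 0.53
 = 60/53

1.132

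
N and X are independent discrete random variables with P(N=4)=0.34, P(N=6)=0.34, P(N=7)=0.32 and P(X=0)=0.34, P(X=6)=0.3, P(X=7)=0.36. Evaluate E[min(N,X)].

E[min(N,X)] = Σ_n Σ_x min(n,x) · P(N=n)P(X=x)
 = 0·0.1156 + 4·0.102 + 4·0.1224 + 0·0.1156 + 6·0.102 + 6·0.1224 + 0·0.1088 + 6·0.096 + 7·0.1152
 = 0 + 0.408 + 0.4896 + 0 + 0.612 + 0.7344 + 0 + 0.576 + 0.8064
 = 3.6264

3.6264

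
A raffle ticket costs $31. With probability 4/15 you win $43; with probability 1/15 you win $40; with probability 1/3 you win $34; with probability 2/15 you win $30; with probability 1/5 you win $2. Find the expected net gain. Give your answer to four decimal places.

-1.1333

E[payout] = 43·4/15 + 40·1/15 + 34·1/3 + 30·2/15 + 2·1/5
 = 172/15 + 8/3 + 34/3 + 4 + 2/5
 = 448/15
Net = 448/15 - 31 = -17/15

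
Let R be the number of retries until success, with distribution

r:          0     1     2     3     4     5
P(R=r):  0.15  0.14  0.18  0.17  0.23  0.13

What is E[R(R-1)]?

E[R(R-1)] = Σ r(r-1)·P(R=r)
 = 0·0.15 + 0·0.14 + 2·0.18 + 6·0.17 + 12·0.23 + 20·0.13
 = 0 + 0 + 0.36 + 1.02 + 2.76 + 2.6
 = 6.74

6.74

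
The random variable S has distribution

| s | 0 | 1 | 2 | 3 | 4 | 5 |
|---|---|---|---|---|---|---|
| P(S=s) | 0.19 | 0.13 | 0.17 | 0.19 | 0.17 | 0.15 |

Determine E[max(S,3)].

3.47

E[max(S,3)] = Σ max(s,3)·P(S=s)
 = 3·0.19 + 3·0.13 + 3·0.17 + 3·0.19 + 4·0.17 + 5·0.15
 = 0.57 + 0.39 + 0.51 + 0.57 + 0.68 + 0.75
 = 3.47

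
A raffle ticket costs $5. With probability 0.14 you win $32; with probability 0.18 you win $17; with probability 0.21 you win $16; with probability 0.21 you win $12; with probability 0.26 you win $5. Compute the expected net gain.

9.72

E[payout] = 32·0.14 + 17·0.18 + 16·0.21 + 12·0.21 + 5·0.26
 = 4.48 + 3.06 + 3.36 + 2.52 + 1.3
 = 14.72
Net = 14.72 - 5 = 9.72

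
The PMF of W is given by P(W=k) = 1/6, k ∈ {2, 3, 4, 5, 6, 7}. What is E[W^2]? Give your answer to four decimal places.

23.1667

E[W^2] = Σ w^2·P(W=w)
 = 4·1/6 + 9·1/6 + 16·1/6 + 25·1/6 + 36·1/6 + 49·1/6
 = 2/3 + 3/2 + 8/3 + 25/6 + 6 + 49/6
 = 139/6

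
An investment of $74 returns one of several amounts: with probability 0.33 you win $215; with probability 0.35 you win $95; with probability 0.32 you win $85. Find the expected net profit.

57.4

E[payout] = 215·0.33 + 95·0.35 + 85·0.32
 = 70.95 + 33.25 + 27.2
 = 131.4
Net = 131.4 - 74 = 57.4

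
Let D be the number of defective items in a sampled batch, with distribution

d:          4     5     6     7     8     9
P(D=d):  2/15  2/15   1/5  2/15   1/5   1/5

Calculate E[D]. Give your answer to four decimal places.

E[D] = Σ d·P(D=d)
 = 4·2/15 + 5·2/15 + 6·1/5 + 7·2/15 + 8·1/5 + 9·1/5
 = 8/15 + 2/3 + 6/5 + 14/15 + 8/5 + 9/5
 = 101/15

6.7333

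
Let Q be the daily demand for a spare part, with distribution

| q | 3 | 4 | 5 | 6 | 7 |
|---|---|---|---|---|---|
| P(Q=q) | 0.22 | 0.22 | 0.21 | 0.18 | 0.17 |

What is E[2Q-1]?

8.72

E[2Q-1] = Σ (2q-1)·P(Q=q)
 = 5·0.22 + 7·0.22 + 9·0.21 + 11·0.18 + 13·0.17
 = 1.1 + 1.54 + 1.89 + 1.98 + 2.21
 = 8.72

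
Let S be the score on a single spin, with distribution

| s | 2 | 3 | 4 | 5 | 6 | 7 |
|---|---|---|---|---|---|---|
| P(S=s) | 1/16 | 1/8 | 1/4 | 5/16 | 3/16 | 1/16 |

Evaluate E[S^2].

23

E[S^2] = Σ s^2·P(S=s)
 = 4·1/16 + 9·1/8 + 16·1/4 + 25·5/16 + 36·3/16 + 49·1/16
 = 1/4 + 9/8 + 4 + 125/16 + 27/4 + 49/16
 = 23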